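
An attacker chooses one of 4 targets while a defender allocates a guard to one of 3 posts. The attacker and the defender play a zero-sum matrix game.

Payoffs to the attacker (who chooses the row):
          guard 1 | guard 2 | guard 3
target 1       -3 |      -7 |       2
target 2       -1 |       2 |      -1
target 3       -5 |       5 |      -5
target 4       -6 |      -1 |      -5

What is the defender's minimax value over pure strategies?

-1

The worst case (largest entry) in each column is guard 1: -1, guard 2: 5, guard 3: 2.
The best (smallest) of these is -1.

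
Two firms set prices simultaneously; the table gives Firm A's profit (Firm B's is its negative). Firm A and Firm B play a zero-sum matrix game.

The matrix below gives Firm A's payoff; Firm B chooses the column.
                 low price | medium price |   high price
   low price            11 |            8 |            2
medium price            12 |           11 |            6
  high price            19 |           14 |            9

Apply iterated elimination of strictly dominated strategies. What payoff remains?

9

Row medium price is strictly dominated by row high price (19>12, 14>11, 9>6); eliminate medium price.
Row low price is strictly dominated by row high price (19>11, 14>8, 9>2); eliminate low price.
Column medium price is strictly dominated by high price for Firm B (9<14); eliminate medium price.
Column low price is strictly dominated by high price for Firm B (9<19); eliminate low price.
Only (high price, high price) remains, with payoff 9.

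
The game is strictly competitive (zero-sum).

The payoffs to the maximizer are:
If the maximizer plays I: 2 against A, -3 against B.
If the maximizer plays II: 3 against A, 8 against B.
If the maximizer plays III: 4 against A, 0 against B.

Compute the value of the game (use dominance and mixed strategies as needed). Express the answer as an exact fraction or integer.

Row I is strictly dominated by row III, so the maximizer never plays it.
The remaining 2×2 game on (II, III) × (A, B) has no saddle point. Let the maximizer play II with probability p; indifference gives 3p + 4(1−p) = 8p, so p = 4/9.
Similarly the minimizer's optimal q on A is 8/9, and the value is 3·(8/9) + (8)·(1/9) = 32/9.

32/9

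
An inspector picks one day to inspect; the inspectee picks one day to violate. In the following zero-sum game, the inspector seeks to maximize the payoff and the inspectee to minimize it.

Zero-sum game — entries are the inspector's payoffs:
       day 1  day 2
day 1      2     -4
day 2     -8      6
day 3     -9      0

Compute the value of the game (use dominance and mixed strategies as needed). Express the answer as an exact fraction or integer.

Row day 3 is strictly dominated by row day 2, so the inspector never plays it.
The remaining 2×2 game on (day 1, day 2) × (day 1, day 2) has no saddle point. Let the inspector play day 1 with probability p; indifference gives 2p − 8(1−p) = −4p + 6(1−p), so p = 7/10.
Similarly the inspectee's optimal q on day 1 is 1/2, and the value is 2·(1/2) + (-4)·(1/2) = -1.

-1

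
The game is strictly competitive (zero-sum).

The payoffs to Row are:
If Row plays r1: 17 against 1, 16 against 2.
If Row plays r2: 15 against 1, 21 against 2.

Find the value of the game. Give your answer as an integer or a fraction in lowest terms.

117/7

Row minima are 16 and 15, so Row's maximin is 16; column maxima are 17 and 21, so Column's minimax is 17. These differ, so the equilibrium is in mixed strategies.
Let Row play r1 with probability p. Column is indifferent when 17p + 15(1−p) = 16p + 21(1−p), giving p = 6/7.
Let Column play 1 with probability q. Row is indifferent when 17q + 16(1−q) = 15q + 21(1−q), giving q = 5/7.
The value is 17·(5/7) + (16)·(2/7) = 117/7.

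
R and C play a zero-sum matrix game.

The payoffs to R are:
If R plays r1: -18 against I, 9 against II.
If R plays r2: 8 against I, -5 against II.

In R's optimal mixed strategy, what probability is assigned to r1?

Row minima are -18 and -5, so R's maximin is -5; column maxima are 8 and 9, so C's minimax is 8. These differ, so the equilibrium is in mixed strategies.
Let R play r1 with probability p. C is indifferent when −18p + 8(1−p) = 9p − 5(1−p), giving p = 13/40.

13/40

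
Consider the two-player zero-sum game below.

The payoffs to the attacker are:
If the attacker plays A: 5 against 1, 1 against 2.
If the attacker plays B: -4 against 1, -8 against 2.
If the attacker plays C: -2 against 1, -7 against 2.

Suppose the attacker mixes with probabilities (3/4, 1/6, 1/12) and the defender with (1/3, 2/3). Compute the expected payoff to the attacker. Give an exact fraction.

7/36

Against (1/3, 2/3), each row's expected payoff is A: 7/3; B: -20/3; C: -16/3.
Taking the (3/4, 1/6, 1/12)-weighted average: (3/4)·(7/3) + (1/6)·(-20/3) + (1/12)·(-16/3) = 7/36.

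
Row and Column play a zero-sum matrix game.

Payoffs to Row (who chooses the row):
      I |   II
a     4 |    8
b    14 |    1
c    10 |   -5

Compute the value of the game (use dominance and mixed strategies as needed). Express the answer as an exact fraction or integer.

Row c is strictly dominated by row b, so Row never plays it.
The remaining 2×2 game on (a, b) × (I, II) has no saddle point. Let Row play a with probability p; indifference gives 4p + 14(1−p) = 8p + (1−p), so p = 13/17.
Similarly Column's optimal q on I is 7/17, and the value is 4·(7/17) + (8)·(10/17) = 108/17.

108/17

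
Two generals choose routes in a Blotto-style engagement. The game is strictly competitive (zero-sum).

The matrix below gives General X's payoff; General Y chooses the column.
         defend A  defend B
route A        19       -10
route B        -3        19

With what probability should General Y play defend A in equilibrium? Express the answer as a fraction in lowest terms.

Row minima are -10 and -3, so General X's maximin is -3; column maxima are 19 and 19, so General Y's minimax is 19. These differ, so the equilibrium is in mixed strategies.
Let General Y play defend A with probability q. General X is indifferent when 19q − 10(1−q) = −3q + 19(1−q), giving q = 29/51.

29/51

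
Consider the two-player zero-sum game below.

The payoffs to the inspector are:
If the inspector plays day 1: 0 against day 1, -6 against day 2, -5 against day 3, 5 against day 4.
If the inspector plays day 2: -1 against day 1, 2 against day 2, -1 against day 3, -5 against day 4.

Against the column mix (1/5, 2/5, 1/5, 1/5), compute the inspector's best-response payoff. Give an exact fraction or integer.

day 1: (0)·(1/5) + (-6)·(2/5) + (-5)·(1/5) + (5)·(1/5) = -12/5.
day 2: (-1)·(1/5) + (2)·(2/5) + (-1)·(1/5) + (-5)·(1/5) = -3/5.
The best pure response is day 2 with expected payoff -3/5.

-3/5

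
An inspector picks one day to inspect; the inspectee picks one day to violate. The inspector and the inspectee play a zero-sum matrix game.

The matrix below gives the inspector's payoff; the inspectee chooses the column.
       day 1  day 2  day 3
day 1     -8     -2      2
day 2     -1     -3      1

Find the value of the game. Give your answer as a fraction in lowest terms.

Column day 3 is strictly dominated by day 2 for the inspectee (it gives the inspector more in every row).
The remaining 2×2 game on (day 1, day 2) × (day 1, day 2) has no saddle point. Let the inspector play day 1 with probability p; indifference gives −8p − (1−p) = −2p − 3(1−p), so p = 1/4.
Similarly the inspectee's optimal q on day 1 is 1/8, and the value is -8·(1/8) + (-2)·(7/8) = -11/4.

-11/4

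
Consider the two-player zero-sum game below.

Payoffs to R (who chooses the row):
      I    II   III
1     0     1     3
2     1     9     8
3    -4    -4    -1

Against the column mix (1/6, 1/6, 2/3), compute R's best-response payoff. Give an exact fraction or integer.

1: (0)·(1/6) + (1)·(1/6) + (3)·(2/3) = 13/6.
2: (1)·(1/6) + (9)·(1/6) + (8)·(2/3) = 7.
3: (-4)·(1/6) + (-4)·(1/6) + (-1)·(2/3) = -2.
The best pure response is 2 with expected payoff 7.

7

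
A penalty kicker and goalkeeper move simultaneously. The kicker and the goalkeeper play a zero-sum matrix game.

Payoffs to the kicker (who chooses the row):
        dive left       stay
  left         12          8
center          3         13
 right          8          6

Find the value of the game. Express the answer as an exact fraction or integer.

66/7

Row right is strictly dominated by row left, so the kicker never plays it.
The remaining 2×2 game on (left, center) × (dive left, stay) has no saddle point. Let the kicker play left with probability p; indifference gives 12p + 3(1−p) = 8p + 13(1−p), so p = 5/7.
Similarly the goalkeeper's optimal q on dive left is 5/14, and the value is 12·(5/14) + (8)·(9/14) = 66/7.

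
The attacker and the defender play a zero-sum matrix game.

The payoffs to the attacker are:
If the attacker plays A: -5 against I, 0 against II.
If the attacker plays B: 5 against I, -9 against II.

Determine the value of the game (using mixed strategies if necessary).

-45/19

Row minima are -5 and -9, so the attacker's maximin is -5; column maxima are 5 and 0, so the defender's minimax is 0. These differ, so the equilibrium is in mixed strategies.
Let the attacker play A with probability p. The defender is indifferent when −5p + 5(1−p) = −9(1−p), giving p = 14/19.
Let the defender play I with probability q. The attacker is indifferent when −5q = 5q − 9(1−q), giving q = 9/19.
The value is -5·(9/19) + (0)·(10/19) = -45/19.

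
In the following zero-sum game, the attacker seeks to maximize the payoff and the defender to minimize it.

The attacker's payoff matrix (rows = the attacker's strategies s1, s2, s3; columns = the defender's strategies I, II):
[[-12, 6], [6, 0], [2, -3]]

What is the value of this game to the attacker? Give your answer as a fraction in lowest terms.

Row s3 is strictly dominated by row s2, so the attacker never plays it.
The remaining 2×2 game on (s1, s2) × (I, II) has no saddle point. Let the attacker play s1 with probability p; indifference gives −12p + 6(1−p) = 6p, so p = 1/4.
Similarly the defender's optimal q on I is 1/4, and the value is -12·(1/4) + (6)·(3/4) = 3/2.

3/2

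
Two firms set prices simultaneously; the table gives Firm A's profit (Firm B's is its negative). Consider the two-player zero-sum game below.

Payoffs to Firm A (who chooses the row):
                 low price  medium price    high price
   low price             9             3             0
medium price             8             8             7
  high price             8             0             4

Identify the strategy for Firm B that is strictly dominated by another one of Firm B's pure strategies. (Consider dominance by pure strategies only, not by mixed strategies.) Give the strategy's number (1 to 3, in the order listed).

1

Firm B prefers columns that give Firm A less. Compare low price with high price: 0 < 9, 7 < 8, 4 < 8.
So high price strictly dominates low price for Firm B; low price is strictly dominated.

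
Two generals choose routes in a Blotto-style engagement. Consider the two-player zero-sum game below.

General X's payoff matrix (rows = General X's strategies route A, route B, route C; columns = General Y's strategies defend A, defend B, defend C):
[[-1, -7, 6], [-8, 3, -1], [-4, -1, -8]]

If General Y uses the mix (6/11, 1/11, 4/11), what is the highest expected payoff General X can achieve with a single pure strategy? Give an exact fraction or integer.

1

route A: (-1)·(6/11) + (-7)·(1/11) + (6)·(4/11) = 1.
route B: (-8)·(6/11) + (3)·(1/11) + (-1)·(4/11) = -49/11.
route C: (-4)·(6/11) + (-1)·(1/11) + (-8)·(4/11) = -57/11.
The best pure response is route A with expected payoff 1.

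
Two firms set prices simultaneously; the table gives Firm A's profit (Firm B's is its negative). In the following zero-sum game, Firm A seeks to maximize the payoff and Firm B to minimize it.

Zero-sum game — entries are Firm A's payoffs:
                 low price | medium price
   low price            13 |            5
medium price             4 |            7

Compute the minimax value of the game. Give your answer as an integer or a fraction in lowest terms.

71/11

Row minima are 5 and 4, so Firm A's maximin is 5; column maxima are 13 and 7, so Firm B's minimax is 7. These differ, so the equilibrium is in mixed strategies.
Let Firm A play low price with probability p. Firm B is indifferent when 13p + 4(1−p) = 5p + 7(1−p), giving p = 3/11.
Let Firm B play low price with probability q. Firm A is indifferent when 13q + 5(1−q) = 4q + 7(1−q), giving q = 2/11.
The value is 13·(2/11) + (5)·(9/11) = 71/11.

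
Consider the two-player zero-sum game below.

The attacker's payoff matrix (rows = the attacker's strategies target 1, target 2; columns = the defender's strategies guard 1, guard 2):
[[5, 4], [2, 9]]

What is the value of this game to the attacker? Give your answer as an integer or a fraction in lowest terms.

Row minima are 4 and 2, so the attacker's maximin is 4; column maxima are 5 and 9, so the defender's minimax is 5. These differ, so the equilibrium is in mixed strategies.
Let the attacker play target 1 with probability p. The defender is indifferent when 5p + 2(1−p) = 4p + 9(1−p), giving p = 7/8.
Let the defender play guard 1 with probability q. The attacker is indifferent when 5q + 4(1−q) = 2q + 9(1−q), giving q = 5/8.
The value is 5·(5/8) + (4)·(3/8) = 37/8.

37/8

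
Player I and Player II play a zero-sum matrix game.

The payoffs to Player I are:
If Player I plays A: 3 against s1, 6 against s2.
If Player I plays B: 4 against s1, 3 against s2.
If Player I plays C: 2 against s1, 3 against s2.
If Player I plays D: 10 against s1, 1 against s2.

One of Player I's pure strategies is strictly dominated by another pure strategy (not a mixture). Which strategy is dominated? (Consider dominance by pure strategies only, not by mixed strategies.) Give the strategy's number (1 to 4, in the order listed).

Compare C with A: 3 > 2, 6 > 3.
So A strictly dominates C for Player I; C is strictly dominated.

3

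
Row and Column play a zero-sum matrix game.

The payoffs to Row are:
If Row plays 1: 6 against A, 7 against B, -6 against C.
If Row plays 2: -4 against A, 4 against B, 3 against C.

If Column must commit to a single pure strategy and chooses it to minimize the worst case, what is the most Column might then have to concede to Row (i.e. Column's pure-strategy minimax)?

The worst case (largest entry) in each column is A: 6, B: 7, C: 3.
The best (smallest) of these is 3.

3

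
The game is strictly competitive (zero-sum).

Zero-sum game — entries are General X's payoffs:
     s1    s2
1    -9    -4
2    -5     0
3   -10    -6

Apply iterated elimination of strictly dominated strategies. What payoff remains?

-5

Row 1 is strictly dominated by row 2 (-5>-9, 0>-4); eliminate 1.
Column s2 is strictly dominated by s1 for General Y (-5<0, -10<-6); eliminate s2.
Row 3 is strictly dominated by row 2 (-5>-10); eliminate 3.
Only (2, s1) remains, with payoff -5.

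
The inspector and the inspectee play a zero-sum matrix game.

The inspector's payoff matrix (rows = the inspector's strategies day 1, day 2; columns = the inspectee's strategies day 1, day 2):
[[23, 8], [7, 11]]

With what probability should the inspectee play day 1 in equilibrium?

3/19

Row minima are 8 and 7, so the inspector's maximin is 8; column maxima are 23 and 11, so the inspectee's minimax is 11. These differ, so the equilibrium is in mixed strategies.
Let the inspectee play day 1 with probability q. The inspector is indifferent when 23q + 8(1−q) = 7q + 11(1−q), giving q = 3/19.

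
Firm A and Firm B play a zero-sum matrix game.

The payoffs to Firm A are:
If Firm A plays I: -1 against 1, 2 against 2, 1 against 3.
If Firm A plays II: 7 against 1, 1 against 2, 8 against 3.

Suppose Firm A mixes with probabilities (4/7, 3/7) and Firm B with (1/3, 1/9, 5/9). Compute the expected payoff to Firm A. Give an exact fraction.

Against (1/3, 1/9, 5/9), each row's expected payoff is I: 4/9; II: 62/9.
Taking the (4/7, 3/7)-weighted average: (4/7)·(4/9) + (3/7)·(62/9) = 202/63.

202/63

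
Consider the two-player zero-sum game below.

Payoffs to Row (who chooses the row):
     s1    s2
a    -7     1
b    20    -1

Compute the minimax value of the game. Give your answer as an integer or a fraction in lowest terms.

Row minima are -7 and -1, so Row's maximin is -1; column maxima are 20 and 1, so Column's minimax is 1. These differ, so the equilibrium is in mixed strategies.
Let Row play a with probability p. Column is indifferent when −7p + 20(1−p) = p − (1−p), giving p = 21/29.
Let Column play s1 with probability q. Row is indifferent when −7q + (1−q) = 20q − (1−q), giving q = 2/29.
The value is -7·(2/29) + (1)·(27/29) = 13/29.

13/29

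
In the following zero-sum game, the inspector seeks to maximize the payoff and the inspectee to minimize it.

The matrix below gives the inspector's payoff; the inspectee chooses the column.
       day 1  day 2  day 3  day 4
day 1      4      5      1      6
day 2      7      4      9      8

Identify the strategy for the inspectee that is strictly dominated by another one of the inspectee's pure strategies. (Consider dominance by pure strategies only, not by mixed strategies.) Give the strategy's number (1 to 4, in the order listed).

The inspectee prefers columns that give the inspector less. Compare day 4 with day 1: 4 < 6, 7 < 8.
So day 1 strictly dominates day 4 for the inspectee; day 4 is strictly dominated.

4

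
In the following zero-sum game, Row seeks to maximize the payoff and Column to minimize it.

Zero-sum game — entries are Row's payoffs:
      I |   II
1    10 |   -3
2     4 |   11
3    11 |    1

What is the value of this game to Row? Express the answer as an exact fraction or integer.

117/17

Row 1 is strictly dominated by row 3, so Row never plays it.
The remaining 2×2 game on (2, 3) × (I, II) has no saddle point. Let Row play 2 with probability p; indifference gives 4p + 11(1−p) = 11p + (1−p), so p = 10/17.
Similarly Column's optimal q on I is 10/17, and the value is 4·(10/17) + (11)·(7/17) = 117/17.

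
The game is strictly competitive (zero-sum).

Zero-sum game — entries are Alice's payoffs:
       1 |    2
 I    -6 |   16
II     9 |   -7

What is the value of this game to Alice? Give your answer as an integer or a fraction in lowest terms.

Row minima are -6 and -7, so Alice's maximin is -6; column maxima are 9 and 16, so Bob's minimax is 9. These differ, so the equilibrium is in mixed strategies.
Let Alice play I with probability p. Bob is indifferent when −6p + 9(1−p) = 16p − 7(1−p), giving p = 8/19.
Let Bob play 1 with probability q. Alice is indifferent when −6q + 16(1−q) = 9q − 7(1−q), giving q = 23/38.
The value is -6·(23/38) + (16)·(15/38) = 51/19.

51/19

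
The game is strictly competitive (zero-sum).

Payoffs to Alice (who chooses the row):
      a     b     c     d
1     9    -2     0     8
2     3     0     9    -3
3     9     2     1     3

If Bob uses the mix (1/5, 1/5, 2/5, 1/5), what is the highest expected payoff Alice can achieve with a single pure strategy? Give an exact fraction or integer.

1: (9)·(1/5) + (-2)·(1/5) + (0)·(2/5) + (8)·(1/5) = 3.
2: (3)·(1/5) + (0)·(1/5) + (9)·(2/5) + (-3)·(1/5) = 18/5.
3: (9)·(1/5) + (2)·(1/5) + (1)·(2/5) + (3)·(1/5) = 16/5.
The best pure response is 2 with expected payoff 18/5.

18/5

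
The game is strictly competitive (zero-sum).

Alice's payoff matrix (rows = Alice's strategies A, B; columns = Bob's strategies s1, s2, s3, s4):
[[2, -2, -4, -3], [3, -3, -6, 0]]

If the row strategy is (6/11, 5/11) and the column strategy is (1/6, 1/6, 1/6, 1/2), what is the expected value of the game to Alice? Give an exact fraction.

Against (1/6, 1/6, 1/6, 1/2), each row's expected payoff is A: -13/6; B: -1.
Taking the (6/11, 5/11)-weighted average: (6/11)·(-13/6) + (5/11)·(-1) = -18/11.

-18/11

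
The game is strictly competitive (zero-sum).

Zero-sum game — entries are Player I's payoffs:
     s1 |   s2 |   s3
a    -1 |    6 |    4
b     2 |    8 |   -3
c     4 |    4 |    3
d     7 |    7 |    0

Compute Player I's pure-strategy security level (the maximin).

The worst-case payoff for each row is a: -1, b: -3, c: 3, d: 0.
The best of these is 3.

3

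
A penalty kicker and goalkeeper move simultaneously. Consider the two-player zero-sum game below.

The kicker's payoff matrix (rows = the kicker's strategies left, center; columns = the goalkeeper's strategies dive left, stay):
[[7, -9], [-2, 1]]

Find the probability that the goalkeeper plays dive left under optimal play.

10/19

Row minima are -9 and -2, so the kicker's maximin is -2; column maxima are 7 and 1, so the goalkeeper's minimax is 1. These differ, so the equilibrium is in mixed strategies.
Let the goalkeeper play dive left with probability q. The kicker is indifferent when 7q − 9(1−q) = −2q + (1−q), giving q = 10/19.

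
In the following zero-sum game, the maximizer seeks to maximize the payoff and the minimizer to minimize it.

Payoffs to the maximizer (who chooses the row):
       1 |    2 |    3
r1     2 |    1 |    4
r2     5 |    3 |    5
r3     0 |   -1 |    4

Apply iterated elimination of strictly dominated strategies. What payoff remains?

Column 3 is strictly dominated by 2 for the minimizer (1<4, 3<5, -1<4); eliminate 3.
Row r3 is strictly dominated by row r1 (2>0, 1>-1); eliminate r3.
Column 1 is strictly dominated by 2 for the minimizer (1<2, 3<5); eliminate 1.
Row r1 is strictly dominated by row r2 (3>1); eliminate r1.
Only (r2, 2) remains, with payoff 3.

3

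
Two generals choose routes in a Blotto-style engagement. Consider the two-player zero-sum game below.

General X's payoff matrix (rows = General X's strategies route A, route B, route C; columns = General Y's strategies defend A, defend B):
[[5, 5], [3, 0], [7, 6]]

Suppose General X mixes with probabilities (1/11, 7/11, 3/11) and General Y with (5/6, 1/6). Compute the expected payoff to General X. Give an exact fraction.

43/11

Against (5/6, 1/6), each row's expected payoff is route A: 5; route B: 5/2; route C: 41/6.
Taking the (1/11, 7/11, 3/11)-weighted average: (1/11)·(5) + (7/11)·(5/2) + (3/11)·(41/6) = 43/11.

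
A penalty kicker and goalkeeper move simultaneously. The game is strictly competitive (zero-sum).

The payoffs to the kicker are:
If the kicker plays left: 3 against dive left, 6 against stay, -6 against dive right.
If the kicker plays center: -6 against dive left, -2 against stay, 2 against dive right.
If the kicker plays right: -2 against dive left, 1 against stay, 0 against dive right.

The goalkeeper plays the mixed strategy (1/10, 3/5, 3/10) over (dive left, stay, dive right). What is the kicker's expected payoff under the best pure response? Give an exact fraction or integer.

21/10

left: (3)·(1/10) + (6)·(3/5) + (-6)·(3/10) = 21/10.
center: (-6)·(1/10) + (-2)·(3/5) + (2)·(3/10) = -6/5.
right: (-2)·(1/10) + (1)·(3/5) + (0)·(3/10) = 2/5.
The best pure response is left with expected payoff 21/10.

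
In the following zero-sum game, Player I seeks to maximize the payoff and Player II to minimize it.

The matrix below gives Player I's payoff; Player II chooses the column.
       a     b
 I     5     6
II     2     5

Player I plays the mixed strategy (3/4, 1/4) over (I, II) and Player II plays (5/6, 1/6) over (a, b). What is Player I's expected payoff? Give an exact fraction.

9/2

Against (5/6, 1/6), each row's expected payoff is I: 31/6; II: 5/2.
Taking the (3/4, 1/4)-weighted average: (3/4)·(31/6) + (1/4)·(5/2) = 9/2.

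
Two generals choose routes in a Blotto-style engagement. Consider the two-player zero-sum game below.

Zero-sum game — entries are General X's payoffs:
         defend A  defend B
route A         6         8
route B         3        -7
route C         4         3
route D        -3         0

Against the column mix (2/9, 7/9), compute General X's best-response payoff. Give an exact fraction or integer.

68/9

route A: (6)·(2/9) + (8)·(7/9) = 68/9.
route B: (3)·(2/9) + (-7)·(7/9) = -43/9.
route C: (4)·(2/9) + (3)·(7/9) = 29/9.
route D: (-3)·(2/9) + (0)·(7/9) = -2/3.
The best pure response is route A with expected payoff 68/9.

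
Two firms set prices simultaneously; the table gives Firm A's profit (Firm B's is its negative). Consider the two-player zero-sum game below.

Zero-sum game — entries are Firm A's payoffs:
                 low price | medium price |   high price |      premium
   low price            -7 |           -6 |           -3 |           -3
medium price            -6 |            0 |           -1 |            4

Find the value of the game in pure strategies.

Row minima: -7, -6 → Firm A's maximin is -6.
Column maxima: -6, 0, -1, 4 → Firm B's minimax is -6.
They coincide at (medium price, low price), so the value is -6.

-6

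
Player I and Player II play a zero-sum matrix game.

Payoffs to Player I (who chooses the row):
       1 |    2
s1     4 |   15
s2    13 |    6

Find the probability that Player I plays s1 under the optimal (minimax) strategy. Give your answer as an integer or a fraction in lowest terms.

Row minima are 4 and 6, so Player I's maximin is 6; column maxima are 13 and 15, so Player II's minimax is 13. These differ, so the equilibrium is in mixed strategies.
Let Player I play s1 with probability p. Player II is indifferent when 4p + 13(1−p) = 15p + 6(1−p), giving p = 7/18.

7/18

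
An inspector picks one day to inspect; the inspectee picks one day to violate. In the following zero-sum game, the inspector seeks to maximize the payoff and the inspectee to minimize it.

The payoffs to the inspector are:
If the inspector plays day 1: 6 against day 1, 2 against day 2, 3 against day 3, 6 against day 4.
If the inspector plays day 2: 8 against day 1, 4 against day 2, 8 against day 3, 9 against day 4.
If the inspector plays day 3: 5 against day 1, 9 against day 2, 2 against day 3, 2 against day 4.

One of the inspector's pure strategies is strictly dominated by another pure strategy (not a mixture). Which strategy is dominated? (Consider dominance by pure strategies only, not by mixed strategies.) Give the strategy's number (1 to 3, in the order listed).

Compare day 1 with day 2: 8 > 6, 4 > 2, 8 > 3, 9 > 6.
So day 2 strictly dominates day 1 for the inspector; day 1 is strictly dominated.

1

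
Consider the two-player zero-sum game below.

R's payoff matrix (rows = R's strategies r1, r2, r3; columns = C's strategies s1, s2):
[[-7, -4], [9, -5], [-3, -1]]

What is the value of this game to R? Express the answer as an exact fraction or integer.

Row r1 is strictly dominated by row r3, so R never plays it.
The remaining 2×2 game on (r2, r3) × (s1, s2) has no saddle point. Let R play r2 with probability p; indifference gives 9p − 3(1−p) = −5p − (1−p), so p = 1/8.
Similarly C's optimal q on s1 is 1/4, and the value is 9·(1/4) + (-5)·(3/4) = -3/2.

-3/2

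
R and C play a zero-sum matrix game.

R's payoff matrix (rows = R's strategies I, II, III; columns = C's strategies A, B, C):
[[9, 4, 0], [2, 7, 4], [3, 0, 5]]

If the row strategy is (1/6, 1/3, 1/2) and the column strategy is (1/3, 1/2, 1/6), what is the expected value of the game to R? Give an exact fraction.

121/36

Against (1/3, 1/2, 1/6), each row's expected payoff is I: 5; II: 29/6; III: 11/6.
Taking the (1/6, 1/3, 1/2)-weighted average: (1/6)·(5) + (1/3)·(29/6) + (1/2)·(11/6) = 121/36.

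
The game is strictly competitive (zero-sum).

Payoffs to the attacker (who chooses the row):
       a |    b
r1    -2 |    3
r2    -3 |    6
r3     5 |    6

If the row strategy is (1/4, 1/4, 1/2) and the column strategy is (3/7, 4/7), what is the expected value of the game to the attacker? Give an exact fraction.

99/28

Against (3/7, 4/7), each row's expected payoff is r1: 6/7; r2: 15/7; r3: 39/7.
Taking the (1/4, 1/4, 1/2)-weighted average: (1/4)·(6/7) + (1/4)·(15/7) + (1/2)·(39/7) = 99/28.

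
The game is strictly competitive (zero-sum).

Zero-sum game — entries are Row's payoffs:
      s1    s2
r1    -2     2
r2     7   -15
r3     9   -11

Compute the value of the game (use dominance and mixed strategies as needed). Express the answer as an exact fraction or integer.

Row r2 is strictly dominated by row r3, so Row never plays it.
The remaining 2×2 game on (r1, r3) × (s1, s2) has no saddle point. Let Row play r1 with probability p; indifference gives −2p + 9(1−p) = 2p − 11(1−p), so p = 5/6.
Similarly Column's optimal q on s1 is 13/24, and the value is -2·(13/24) + (2)·(11/24) = -1/6.

-1/6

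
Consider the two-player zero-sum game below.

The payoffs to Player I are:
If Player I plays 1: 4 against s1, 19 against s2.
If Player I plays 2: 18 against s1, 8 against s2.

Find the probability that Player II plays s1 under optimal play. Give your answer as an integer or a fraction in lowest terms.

11/25

Row minima are 4 and 8, so Player I's maximin is 8; column maxima are 18 and 19, so Player II's minimax is 18. These differ, so the equilibrium is in mixed strategies.
Let Player II play s1 with probability q. Player I is indifferent when 4q + 19(1−q) = 18q + 8(1−q), giving q = 11/25.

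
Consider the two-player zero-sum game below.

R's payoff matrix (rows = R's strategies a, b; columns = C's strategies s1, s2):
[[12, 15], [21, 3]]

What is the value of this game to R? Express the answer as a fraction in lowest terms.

Row minima are 12 and 3, so R's maximin is 12; column maxima are 21 and 15, so C's minimax is 15. These differ, so the equilibrium is in mixed strategies.
Let R play a with probability p. C is indifferent when 12p + 21(1−p) = 15p + 3(1−p), giving p = 6/7.
Let C play s1 with probability q. R is indifferent when 12q + 15(1−q) = 21q + 3(1−q), giving q = 4/7.
The value is 12·(4/7) + (15)·(3/7) = 93/7.

93/7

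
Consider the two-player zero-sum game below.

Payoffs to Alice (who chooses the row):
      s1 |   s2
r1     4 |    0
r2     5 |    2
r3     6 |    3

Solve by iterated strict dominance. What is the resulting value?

Row r2 is strictly dominated by row r3 (6>5, 3>2); eliminate r2.
Column s1 is strictly dominated by s2 for Bob (0<4, 3<6); eliminate s1.
Row r1 is strictly dominated by row r3 (3>0); eliminate r1.
Only (r3, s2) remains, with payoff 3.

3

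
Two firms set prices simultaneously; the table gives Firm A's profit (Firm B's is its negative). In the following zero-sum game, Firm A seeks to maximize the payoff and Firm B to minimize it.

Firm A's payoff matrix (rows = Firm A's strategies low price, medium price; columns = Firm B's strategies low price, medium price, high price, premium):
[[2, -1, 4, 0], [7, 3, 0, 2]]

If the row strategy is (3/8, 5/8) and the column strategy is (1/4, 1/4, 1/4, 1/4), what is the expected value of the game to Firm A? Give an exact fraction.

75/32

Against (1/4, 1/4, 1/4, 1/4), each row's expected payoff is low price: 5/4; medium price: 3.
Taking the (3/8, 5/8)-weighted average: (3/8)·(5/4) + (5/8)·(3) = 75/32.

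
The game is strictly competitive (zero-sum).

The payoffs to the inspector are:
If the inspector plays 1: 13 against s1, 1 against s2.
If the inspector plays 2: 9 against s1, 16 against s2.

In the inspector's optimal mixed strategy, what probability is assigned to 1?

Row minima are 1 and 9, so the inspector's maximin is 9; column maxima are 13 and 16, so the inspectee's minimax is 13. These differ, so the equilibrium is in mixed strategies.
Let the inspector play 1 with probability p. The inspectee is indifferent when 13p + 9(1−p) = p + 16(1−p), giving p = 7/19.

7/19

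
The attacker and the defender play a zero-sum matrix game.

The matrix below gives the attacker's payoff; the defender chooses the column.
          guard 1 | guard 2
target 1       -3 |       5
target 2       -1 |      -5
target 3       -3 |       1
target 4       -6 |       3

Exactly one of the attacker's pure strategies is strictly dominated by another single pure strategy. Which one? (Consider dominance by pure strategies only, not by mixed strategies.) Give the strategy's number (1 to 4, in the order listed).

Compare target 4 with target 1: -3 > -6, 5 > 3.
So target 1 strictly dominates target 4 for the attacker; target 4 is strictly dominated.

4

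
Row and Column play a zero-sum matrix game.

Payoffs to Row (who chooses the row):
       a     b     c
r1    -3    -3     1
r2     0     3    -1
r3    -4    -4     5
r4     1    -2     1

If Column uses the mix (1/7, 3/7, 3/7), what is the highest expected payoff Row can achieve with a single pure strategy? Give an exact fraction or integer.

r1: (-3)·(1/7) + (-3)·(3/7) + (1)·(3/7) = -9/7.
r2: (0)·(1/7) + (3)·(3/7) + (-1)·(3/7) = 6/7.
r3: (-4)·(1/7) + (-4)·(3/7) + (5)·(3/7) = -1/7.
r4: (1)·(1/7) + (-2)·(3/7) + (1)·(3/7) = -2/7.
The best pure response is r2 with expected payoff 6/7.

6/7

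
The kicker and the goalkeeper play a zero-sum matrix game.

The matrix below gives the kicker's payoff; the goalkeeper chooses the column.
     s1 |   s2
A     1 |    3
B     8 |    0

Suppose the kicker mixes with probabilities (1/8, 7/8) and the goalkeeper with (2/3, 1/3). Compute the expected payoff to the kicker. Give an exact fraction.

Against (2/3, 1/3), each row's expected payoff is A: 5/3; B: 16/3.
Taking the (1/8, 7/8)-weighted average: (1/8)·(5/3) + (7/8)·(16/3) = 39/8.

39/8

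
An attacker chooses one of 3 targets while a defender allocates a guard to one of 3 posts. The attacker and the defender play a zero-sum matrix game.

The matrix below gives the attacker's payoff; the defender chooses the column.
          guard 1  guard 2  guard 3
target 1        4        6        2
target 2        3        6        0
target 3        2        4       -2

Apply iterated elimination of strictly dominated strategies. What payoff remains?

Row target 3 is strictly dominated by row target 1 (4>2, 6>4, 2>-2); eliminate target 3.
Column guard 2 is strictly dominated by guard 1 for the defender (4<6, 3<6); eliminate guard 2.
Row target 2 is strictly dominated by row target 1 (4>3, 2>0); eliminate target 2.
Column guard 1 is strictly dominated by guard 3 for the defender (2<4); eliminate guard 1.
Only (target 1, guard 3) remains, with payoff 2.

2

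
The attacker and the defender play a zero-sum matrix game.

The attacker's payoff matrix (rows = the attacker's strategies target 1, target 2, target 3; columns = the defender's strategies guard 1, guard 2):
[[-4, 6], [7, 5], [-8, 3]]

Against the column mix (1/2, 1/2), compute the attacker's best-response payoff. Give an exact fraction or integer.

target 1: (-4)·(1/2) + (6)·(1/2) = 1.
target 2: (7)·(1/2) + (5)·(1/2) = 6.
target 3: (-8)·(1/2) + (3)·(1/2) = -5/2.
The best pure response is target 2 with expected payoff 6.

6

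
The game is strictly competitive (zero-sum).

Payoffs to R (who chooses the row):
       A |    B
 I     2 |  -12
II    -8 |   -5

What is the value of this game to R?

Row minima are -12 and -8, so R's maximin is -8; column maxima are 2 and -5, so C's minimax is -5. These differ, so the equilibrium is in mixed strategies.
Let R play I with probability p. C is indifferent when 2p − 8(1−p) = −12p − 5(1−p), giving p = 3/17.
Let C play A with probability q. R is indifferent when 2q − 12(1−q) = −8q − 5(1−q), giving q = 7/17.
The value is 2·(7/17) + (-12)·(10/17) = -106/17.

-106/17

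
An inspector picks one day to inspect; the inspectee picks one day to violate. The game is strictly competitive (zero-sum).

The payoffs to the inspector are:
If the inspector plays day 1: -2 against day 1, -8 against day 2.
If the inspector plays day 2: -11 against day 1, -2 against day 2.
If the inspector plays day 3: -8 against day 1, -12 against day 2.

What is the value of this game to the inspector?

Row day 3 is strictly dominated by row day 1, so the inspector never plays it.
The remaining 2×2 game on (day 1, day 2) × (day 1, day 2) has no saddle point. Let the inspector play day 1 with probability p; indifference gives −2p − 11(1−p) = −8p − 2(1−p), so p = 3/5.
Similarly the inspectee's optimal q on day 1 is 2/5, and the value is -2·(2/5) + (-8)·(3/5) = -28/5.

-28/5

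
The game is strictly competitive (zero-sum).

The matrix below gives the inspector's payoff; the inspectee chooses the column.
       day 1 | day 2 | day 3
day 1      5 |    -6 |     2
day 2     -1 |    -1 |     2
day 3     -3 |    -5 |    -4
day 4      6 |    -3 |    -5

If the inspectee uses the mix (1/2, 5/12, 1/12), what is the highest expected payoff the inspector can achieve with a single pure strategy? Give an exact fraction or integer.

day 1: (5)·(1/2) + (-6)·(5/12) + (2)·(1/12) = 1/6.
day 2: (-1)·(1/2) + (-1)·(5/12) + (2)·(1/12) = -3/4.
day 3: (-3)·(1/2) + (-5)·(5/12) + (-4)·(1/12) = -47/12.
day 4: (6)·(1/2) + (-3)·(5/12) + (-5)·(1/12) = 4/3.
The best pure response is day 4 with expected payoff 4/3.

4/3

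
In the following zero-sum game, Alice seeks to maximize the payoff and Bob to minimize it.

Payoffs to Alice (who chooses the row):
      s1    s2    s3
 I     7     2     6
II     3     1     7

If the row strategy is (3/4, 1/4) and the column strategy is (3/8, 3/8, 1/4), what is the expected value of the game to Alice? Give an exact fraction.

Against (3/8, 3/8, 1/4), each row's expected payoff is I: 39/8; II: 13/4.
Taking the (3/4, 1/4)-weighted average: (3/4)·(39/8) + (1/4)·(13/4) = 143/32.

143/32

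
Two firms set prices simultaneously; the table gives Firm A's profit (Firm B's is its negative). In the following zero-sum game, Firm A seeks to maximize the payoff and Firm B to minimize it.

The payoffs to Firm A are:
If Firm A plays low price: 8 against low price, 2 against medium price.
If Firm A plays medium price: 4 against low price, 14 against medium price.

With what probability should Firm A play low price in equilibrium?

5/8

Row minima are 2 and 4, so Firm A's maximin is 4; column maxima are 8 and 14, so Firm B's minimax is 8. These differ, so the equilibrium is in mixed strategies.
Let Firm A play low price with probability p. Firm B is indifferent when 8p + 4(1−p) = 2p + 14(1−p), giving p = 5/8.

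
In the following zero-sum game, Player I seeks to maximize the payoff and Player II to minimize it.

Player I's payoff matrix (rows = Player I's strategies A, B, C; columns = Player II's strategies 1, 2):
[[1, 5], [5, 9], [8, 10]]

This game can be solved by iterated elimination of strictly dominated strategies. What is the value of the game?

Column 2 is strictly dominated by 1 for Player II (1<5, 5<9, 8<10); eliminate 2.
Row B is strictly dominated by row C (8>5); eliminate B.
Row A is strictly dominated by row C (8>1); eliminate A.
Only (C, 1) remains, with payoff 8.

8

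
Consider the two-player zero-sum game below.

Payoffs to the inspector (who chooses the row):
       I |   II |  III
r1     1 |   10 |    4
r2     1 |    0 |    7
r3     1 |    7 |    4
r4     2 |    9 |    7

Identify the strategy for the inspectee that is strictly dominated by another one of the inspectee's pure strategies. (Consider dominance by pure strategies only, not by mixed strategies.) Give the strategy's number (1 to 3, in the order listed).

The inspectee prefers columns that give the inspector less. Compare III with I: 1 < 4, 1 < 7, 1 < 4, 2 < 7.
So I strictly dominates III for the inspectee; III is strictly dominated.

3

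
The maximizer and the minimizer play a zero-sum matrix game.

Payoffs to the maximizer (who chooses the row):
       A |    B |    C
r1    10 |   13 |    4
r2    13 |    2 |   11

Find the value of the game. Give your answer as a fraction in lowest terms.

Column A is strictly dominated by C for the minimizer (it gives the maximizer more in every row).
The remaining 2×2 game on (r1, r2) × (B, C) has no saddle point. Let the maximizer play r1 with probability p; indifference gives 13p + 2(1−p) = 4p + 11(1−p), so p = 1/2.
Similarly the minimizer's optimal q on B is 7/18, and the value is 13·(7/18) + (4)·(11/18) = 15/2.

15/2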